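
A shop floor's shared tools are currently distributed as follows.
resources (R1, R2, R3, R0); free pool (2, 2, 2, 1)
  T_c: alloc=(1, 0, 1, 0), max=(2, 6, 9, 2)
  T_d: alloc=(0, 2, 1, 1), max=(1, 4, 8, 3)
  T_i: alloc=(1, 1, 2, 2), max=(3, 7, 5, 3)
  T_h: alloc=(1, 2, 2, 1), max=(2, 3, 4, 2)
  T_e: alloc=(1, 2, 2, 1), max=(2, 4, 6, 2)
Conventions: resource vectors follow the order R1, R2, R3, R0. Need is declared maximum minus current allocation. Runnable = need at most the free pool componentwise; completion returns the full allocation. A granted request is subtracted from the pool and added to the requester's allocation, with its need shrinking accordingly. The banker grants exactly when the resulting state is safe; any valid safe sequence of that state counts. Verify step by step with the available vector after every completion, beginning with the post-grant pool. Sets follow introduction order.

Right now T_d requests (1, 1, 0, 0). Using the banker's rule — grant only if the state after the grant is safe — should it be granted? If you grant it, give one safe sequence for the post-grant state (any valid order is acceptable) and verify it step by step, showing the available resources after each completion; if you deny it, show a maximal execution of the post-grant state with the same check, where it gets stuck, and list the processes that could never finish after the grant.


DENY: after the grant no complete ordering would exist.
Key observation: after T_h, T_e the pool peaks at (3, 5, 6, 3), and each blocked process is short somewhere: T_c on R2, R3; T_d on R3; T_i on R2.
On the post-grant state, T_h, T_e is a maximal run — nothing extends it. Check, step by step:
  pool = (1, 1, 2, 1)
  run T_h (needs (1, 1, 2, 1), free (1, 1, 2, 1)); after release of (1, 2, 2, 1) the pool is (2, 3, 4, 2)
  run T_e (needs (1, 2, 4, 1), free (2, 3, 4, 2)); after release of (1, 2, 2, 1) the pool is (3, 5, 6, 3)
  T_c still needs (1, 6, 8, 2) but only (3, 5, 6, 3) is free — short on R2 and R3
  T_d still needs (0, 1, 7, 2) but only (3, 5, 6, 3) is free — short on R3
  T_i still needs (2, 6, 3, 1) but only (3, 5, 6, 3) is free — short on R2
Processes that could never finish after the grant: T_c, T_d and T_i.


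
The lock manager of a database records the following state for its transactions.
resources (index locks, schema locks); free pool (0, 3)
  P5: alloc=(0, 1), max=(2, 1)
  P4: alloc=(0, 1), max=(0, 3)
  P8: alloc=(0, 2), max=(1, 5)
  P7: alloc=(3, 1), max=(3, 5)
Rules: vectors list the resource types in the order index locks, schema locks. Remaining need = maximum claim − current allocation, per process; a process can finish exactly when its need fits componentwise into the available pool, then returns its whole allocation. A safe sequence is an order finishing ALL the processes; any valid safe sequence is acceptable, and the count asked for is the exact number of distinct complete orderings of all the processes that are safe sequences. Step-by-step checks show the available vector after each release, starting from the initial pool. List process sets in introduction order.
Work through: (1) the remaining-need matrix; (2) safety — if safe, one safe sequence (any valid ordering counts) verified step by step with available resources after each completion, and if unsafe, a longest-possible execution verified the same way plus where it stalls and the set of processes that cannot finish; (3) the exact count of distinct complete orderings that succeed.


(1) Outstanding need per process (order index locks, schema locks):
  P5: (2, 0)
  P4: (0, 2)
  P8: (1, 3)
  P7: (0, 4)
(2) The state is SAFE; one workable sequence: P4, P7, P5, P8.
Key observation: the order's first zero-slack moment is P7 ((0, 4) needed, (0, 4) free — a requested resource with nothing to spare).
Step-by-step check:
  pool = (0, 3)
  run P4 (needs (0, 2), free (0, 3)); after release of (0, 1) the pool is (0, 4)
  run P7 (needs (0, 4), free (0, 4)); after release of (3, 1) the pool is (3, 5)
  run P5 (needs (2, 0), free (3, 5)); after release of (0, 1) the pool is (3, 6)
  run P8 (needs (1, 3), free (3, 6)); after release of (0, 2) the pool is (3, 8)
(3) Exactly 2 of the possible complete orderings are safe sequences.


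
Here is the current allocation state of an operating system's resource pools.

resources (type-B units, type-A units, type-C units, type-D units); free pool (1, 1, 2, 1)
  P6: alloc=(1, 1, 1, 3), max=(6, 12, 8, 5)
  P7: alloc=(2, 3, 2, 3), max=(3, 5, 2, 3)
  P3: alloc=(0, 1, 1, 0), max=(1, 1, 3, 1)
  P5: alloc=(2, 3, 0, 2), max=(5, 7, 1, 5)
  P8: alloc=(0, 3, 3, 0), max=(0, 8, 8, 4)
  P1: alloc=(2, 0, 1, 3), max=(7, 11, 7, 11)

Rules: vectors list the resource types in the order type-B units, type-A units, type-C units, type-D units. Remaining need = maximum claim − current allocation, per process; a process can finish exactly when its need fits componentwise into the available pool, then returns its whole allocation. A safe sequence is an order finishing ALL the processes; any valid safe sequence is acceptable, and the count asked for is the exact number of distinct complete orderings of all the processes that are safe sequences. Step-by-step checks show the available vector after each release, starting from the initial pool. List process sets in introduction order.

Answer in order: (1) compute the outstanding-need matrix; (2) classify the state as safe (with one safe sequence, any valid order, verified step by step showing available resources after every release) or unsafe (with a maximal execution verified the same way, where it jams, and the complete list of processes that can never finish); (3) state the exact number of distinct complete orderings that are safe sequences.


(1) Remaining need (order type-B units, type-A units, type-C units, type-D units):
  P6: (5, 11, 7, 2)
  P7: (1, 2, 0, 0)
  P3: (1, 0, 2, 1)
  P5: (3, 4, 1, 3)
  P8: (0, 5, 5, 4)
  P1: (5, 11, 6, 8)
(2) SAFE — a valid safe sequence is P3, P7, P5, P8, P6, P1.
Key observation: reading the order forward, P3 is the first process whose need (1, 0, 2, 1) meets the free pool (1, 1, 2, 1) exactly on a resource it requests.
Check, step by step:
  pool = (1, 1, 2, 1)
  P3 needs (1, 0, 2, 1) <= (1, 1, 2, 1) -> finishes; pool += (0, 1, 1, 0) = (1, 2, 3, 1)
  P7 needs (1, 2, 0, 0) <= (1, 2, 3, 1) -> finishes; pool += (2, 3, 2, 3) = (3, 5, 5, 4)
  P5 needs (3, 4, 1, 3) <= (3, 5, 5, 4) -> finishes; pool += (2, 3, 0, 2) = (5, 8, 5, 6)
  P8 needs (0, 5, 5, 4) <= (5, 8, 5, 6) -> finishes; pool += (0, 3, 3, 0) = (5, 11, 8, 6)
  P6 needs (5, 11, 7, 2) <= (5, 11, 8, 6) -> finishes; pool += (1, 1, 1, 3) = (6, 12, 9, 9)
  P1 needs (5, 11, 6, 8) <= (6, 12, 9, 9) -> finishes; pool += (2, 0, 1, 3) = (8, 12, 10, 12)
(3) The exact count: 2 of the possible complete orderings are safe sequences.


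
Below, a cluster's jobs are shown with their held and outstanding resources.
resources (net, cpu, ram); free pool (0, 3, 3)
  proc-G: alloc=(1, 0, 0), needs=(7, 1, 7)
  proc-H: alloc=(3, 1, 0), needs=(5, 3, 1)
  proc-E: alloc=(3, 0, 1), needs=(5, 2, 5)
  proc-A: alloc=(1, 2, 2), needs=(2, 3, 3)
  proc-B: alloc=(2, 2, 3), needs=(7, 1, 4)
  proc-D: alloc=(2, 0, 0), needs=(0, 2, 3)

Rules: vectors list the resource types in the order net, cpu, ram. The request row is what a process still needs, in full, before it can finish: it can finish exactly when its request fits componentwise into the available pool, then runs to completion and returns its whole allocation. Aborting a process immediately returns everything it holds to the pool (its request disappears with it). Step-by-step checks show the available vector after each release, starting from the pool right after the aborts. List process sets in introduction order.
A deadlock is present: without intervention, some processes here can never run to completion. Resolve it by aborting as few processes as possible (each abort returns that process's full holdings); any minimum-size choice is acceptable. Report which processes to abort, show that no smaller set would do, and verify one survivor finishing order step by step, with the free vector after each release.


Minimum abort set: proc-E.
Key observation: proc-H was stuck for good until proc-E gave back (3, 0, 1); in the order shown it finishes at step 3.
No smaller set exists: with zero aborts the deadlock remains.
The survivors complete as proc-D, proc-A, proc-H, proc-B, proc-G. Verifying each step (starting from the post-abort pool):
  pool = (3, 3, 4)
  proc-D needs (0, 2, 3) <= (3, 3, 4) -> finishes; pool += (2, 0, 0) = (5, 3, 4)
  proc-A needs (2, 3, 3) <= (5, 3, 4) -> finishes; pool += (1, 2, 2) = (6, 5, 6)
  proc-H needs (5, 3, 1) <= (6, 5, 6) -> finishes; pool += (3, 1, 0) = (9, 6, 6)
  proc-B needs (7, 1, 4) <= (9, 6, 6) -> finishes; pool += (2, 2, 3) = (11, 8, 9)
  proc-G needs (7, 1, 7) <= (11, 8, 9) -> finishes; pool += (1, 0, 0) = (12, 8, 9)


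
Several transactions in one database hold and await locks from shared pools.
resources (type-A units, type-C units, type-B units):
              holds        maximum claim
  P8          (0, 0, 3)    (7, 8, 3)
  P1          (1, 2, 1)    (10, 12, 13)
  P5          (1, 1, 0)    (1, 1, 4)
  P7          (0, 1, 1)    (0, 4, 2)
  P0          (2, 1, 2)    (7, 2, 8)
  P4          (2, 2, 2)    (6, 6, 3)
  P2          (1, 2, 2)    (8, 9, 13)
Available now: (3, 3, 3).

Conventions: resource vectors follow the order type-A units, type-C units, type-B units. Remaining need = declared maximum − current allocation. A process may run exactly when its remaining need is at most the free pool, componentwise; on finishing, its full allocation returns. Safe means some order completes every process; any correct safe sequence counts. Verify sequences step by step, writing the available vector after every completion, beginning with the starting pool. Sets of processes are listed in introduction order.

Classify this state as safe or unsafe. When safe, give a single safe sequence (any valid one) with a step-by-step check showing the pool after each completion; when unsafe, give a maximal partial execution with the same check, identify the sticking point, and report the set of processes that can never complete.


SAFE — a valid safe sequence is P7, P5, P4, P0, P8, P2, P1.
Key observation: P7 is the earliest step where a requested resource binds exactly: need (0, 3, 1), pool (3, 3, 3) at its turn.
Walking it through:
  pool = (3, 3, 3)
  P7: need (0, 3, 1) fits (3, 3, 3); releases (0, 1, 1), pool now (3, 4, 4)
  P5: need (0, 0, 4) fits (3, 4, 4); releases (1, 1, 0), pool now (4, 5, 4)
  P4: need (4, 4, 1) fits (4, 5, 4); releases (2, 2, 2), pool now (6, 7, 6)
  P0: need (5, 1, 6) fits (6, 7, 6); releases (2, 1, 2), pool now (8, 8, 8)
  P8: need (7, 8, 0) fits (8, 8, 8); releases (0, 0, 3), pool now (8, 8, 11)
  P2: need (7, 7, 11) fits (8, 8, 11); releases (1, 2, 2), pool now (9, 10, 13)
  P1: need (9, 10, 12) fits (9, 10, 13); releases (1, 2, 1), pool now (10, 12, 14)


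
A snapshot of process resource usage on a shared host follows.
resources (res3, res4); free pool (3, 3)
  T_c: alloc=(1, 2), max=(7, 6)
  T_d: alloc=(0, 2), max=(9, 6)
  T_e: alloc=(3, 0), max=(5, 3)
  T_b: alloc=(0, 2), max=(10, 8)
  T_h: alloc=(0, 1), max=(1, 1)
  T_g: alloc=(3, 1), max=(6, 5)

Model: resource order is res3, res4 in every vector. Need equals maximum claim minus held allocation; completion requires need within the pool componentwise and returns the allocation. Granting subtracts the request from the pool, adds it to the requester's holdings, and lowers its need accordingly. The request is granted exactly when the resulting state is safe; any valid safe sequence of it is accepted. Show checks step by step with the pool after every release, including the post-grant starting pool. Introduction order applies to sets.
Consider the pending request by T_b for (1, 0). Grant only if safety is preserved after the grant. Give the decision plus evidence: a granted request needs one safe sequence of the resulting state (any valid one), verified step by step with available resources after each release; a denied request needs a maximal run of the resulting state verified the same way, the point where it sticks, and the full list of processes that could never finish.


GRANT. The post-grant state is safe; one safe sequence: T_h, T_e, T_g, T_c, T_d, T_b.
Key observation: with (2, 3) left after the transfer, T_h can run at once — the state stays safe.
Check on the post-grant state, step by step:
  pool = (2, 3)
  T_h: need (1, 0) fits (2, 3); releases (0, 1), pool now (2, 4)
  T_e: need (2, 3) fits (2, 4); releases (3, 0), pool now (5, 4)
  T_g: need (3, 4) fits (5, 4); releases (3, 1), pool now (8, 5)
  T_c: need (6, 4) fits (8, 5); releases (1, 2), pool now (9, 7)
  T_d: need (9, 4) fits (9, 7); releases (0, 2), pool now (9, 9)
  T_b: need (9, 6) fits (9, 9); releases (1, 2), pool now (10, 11)


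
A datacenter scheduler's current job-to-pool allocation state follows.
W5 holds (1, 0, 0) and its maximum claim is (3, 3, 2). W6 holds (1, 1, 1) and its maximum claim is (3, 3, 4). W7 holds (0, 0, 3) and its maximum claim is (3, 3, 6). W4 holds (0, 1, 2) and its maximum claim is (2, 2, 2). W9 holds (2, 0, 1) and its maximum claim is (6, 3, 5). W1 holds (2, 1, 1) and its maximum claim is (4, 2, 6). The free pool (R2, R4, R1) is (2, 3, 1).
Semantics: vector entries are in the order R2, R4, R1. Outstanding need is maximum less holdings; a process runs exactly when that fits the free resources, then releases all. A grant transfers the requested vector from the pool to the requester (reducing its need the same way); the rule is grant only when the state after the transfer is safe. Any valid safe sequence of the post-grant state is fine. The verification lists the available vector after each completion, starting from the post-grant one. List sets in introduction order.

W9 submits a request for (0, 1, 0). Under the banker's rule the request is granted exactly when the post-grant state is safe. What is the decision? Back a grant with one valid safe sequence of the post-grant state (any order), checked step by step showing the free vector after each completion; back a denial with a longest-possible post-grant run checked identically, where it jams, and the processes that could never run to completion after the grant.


GRANT: granting preserves safety; a valid post-grant sequence is W4, W5, W6, W9, W1, W7.
Key observation: post-grant, (2, 2, 1) remains, and an order beginning with W4 completes everyone.
Step-by-step check of the post-grant state:
  pool = (2, 2, 1)
  W4 needs (2, 1, 0) <= (2, 2, 1) -> finishes; pool += (0, 1, 2) = (2, 3, 3)
  W5 needs (2, 3, 2) <= (2, 3, 3) -> finishes; pool += (1, 0, 0) = (3, 3, 3)
  W6 needs (2, 2, 3) <= (3, 3, 3) -> finishes; pool += (1, 1, 1) = (4, 4, 4)
  W9 needs (4, 2, 4) <= (4, 4, 4) -> finishes; pool += (2, 1, 1) = (6, 5, 5)
  W1 needs (2, 1, 5) <= (6, 5, 5) -> finishes; pool += (2, 1, 1) = (8, 6, 6)
  W7 needs (3, 3, 3) <= (8, 6, 6) -> finishes; pool += (0, 0, 3) = (8, 6, 9)


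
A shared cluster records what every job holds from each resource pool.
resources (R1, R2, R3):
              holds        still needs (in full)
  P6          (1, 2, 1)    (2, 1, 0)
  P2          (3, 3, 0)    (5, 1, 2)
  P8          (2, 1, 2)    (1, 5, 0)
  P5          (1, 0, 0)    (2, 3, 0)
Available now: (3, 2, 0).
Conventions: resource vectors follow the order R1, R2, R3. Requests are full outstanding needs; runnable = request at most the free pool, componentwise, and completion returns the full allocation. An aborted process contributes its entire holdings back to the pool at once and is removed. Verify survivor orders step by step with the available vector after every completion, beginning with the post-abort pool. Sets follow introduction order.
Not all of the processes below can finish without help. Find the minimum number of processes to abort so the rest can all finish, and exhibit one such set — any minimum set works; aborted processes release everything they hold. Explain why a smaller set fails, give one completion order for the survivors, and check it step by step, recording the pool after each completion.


The answer: abort P2.
Key observation: P8 was stuck for good until P2 gave back (3, 3, 0); in the order shown it finishes at step 3.
Minimality: the empty abort set fails — the state is deadlocked as it stands.
The survivors complete as P6, P5, P8. Verifying each step (starting from the post-abort pool):
  pool = (6, 5, 0)
  P6: need (2, 1, 0) fits (6, 5, 0); releases (1, 2, 1), pool now (7, 7, 1)
  P5: need (2, 3, 0) fits (7, 7, 1); releases (1, 0, 0), pool now (8, 7, 1)
  P8: need (1, 5, 0) fits (8, 7, 1); releases (2, 1, 2), pool now (10, 8, 3)


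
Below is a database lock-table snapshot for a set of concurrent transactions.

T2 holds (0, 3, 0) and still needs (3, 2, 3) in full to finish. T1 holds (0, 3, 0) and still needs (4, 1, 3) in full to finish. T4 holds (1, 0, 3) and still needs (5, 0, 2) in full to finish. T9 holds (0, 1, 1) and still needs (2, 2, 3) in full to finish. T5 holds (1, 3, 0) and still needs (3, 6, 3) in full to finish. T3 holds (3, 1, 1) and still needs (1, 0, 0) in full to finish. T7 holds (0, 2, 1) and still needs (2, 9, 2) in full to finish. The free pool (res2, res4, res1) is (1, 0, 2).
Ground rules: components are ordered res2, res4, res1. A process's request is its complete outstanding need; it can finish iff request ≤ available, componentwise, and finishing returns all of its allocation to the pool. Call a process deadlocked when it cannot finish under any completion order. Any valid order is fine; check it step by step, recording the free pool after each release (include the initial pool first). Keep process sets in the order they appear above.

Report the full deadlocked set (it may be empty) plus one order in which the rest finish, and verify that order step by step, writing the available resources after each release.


The deadlocked set is empty.
Key observation: the pool covers T3 at once, and every later process fits after earlier releases.
One completion order for the rest: T3, T1, T9, T2, T5, T4, T7. Walking it through:
  pool = (1, 0, 2)
  T3 needs (1, 0, 0) <= (1, 0, 2) -> finishes; pool += (3, 1, 1) = (4, 1, 3)
  T1 needs (4, 1, 3) <= (4, 1, 3) -> finishes; pool += (0, 3, 0) = (4, 4, 3)
  T9 needs (2, 2, 3) <= (4, 4, 3) -> finishes; pool += (0, 1, 1) = (4, 5, 4)
  T2 needs (3, 2, 3) <= (4, 5, 4) -> finishes; pool += (0, 3, 0) = (4, 8, 4)
  T5 needs (3, 6, 3) <= (4, 8, 4) -> finishes; pool += (1, 3, 0) = (5, 11, 4)
  T4 needs (5, 0, 2) <= (5, 11, 4) -> finishes; pool += (1, 0, 3) = (6, 11, 7)
  T7 needs (2, 9, 2) <= (6, 11, 7) -> finishes; pool += (0, 2, 1) = (6, 13, 8)


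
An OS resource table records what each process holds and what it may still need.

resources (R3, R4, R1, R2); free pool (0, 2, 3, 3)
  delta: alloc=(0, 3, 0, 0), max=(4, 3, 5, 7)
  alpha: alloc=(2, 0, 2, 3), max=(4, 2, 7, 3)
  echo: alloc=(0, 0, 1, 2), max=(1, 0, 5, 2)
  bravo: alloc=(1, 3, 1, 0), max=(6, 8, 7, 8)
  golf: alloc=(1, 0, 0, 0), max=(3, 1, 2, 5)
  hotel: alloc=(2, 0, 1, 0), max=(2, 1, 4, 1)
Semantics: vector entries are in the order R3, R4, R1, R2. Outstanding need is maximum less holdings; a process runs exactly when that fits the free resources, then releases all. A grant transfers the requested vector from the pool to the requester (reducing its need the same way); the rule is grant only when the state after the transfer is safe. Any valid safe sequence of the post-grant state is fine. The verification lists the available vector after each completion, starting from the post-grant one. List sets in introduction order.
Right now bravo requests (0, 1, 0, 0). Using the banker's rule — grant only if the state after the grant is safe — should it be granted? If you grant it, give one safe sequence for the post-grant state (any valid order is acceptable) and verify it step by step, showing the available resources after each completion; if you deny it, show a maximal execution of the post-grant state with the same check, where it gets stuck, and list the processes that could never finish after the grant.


DENY. Granting would leave the state unsafe.
Key observation: after hotel, echo, golf the pool peaks at (3, 1, 5, 5), and each blocked process is short somewhere: delta on R3, R2; alpha on R4; bravo on R3, R4, R1, R2.
Pretend the grant happened; the run hotel, echo, golf goes as far as possible. Check, step by step:
  pool = (0, 1, 3, 3)
  hotel: need (0, 1, 3, 1) fits (0, 1, 3, 3); releases (2, 0, 1, 0), pool now (2, 1, 4, 3)
  echo: need (1, 0, 4, 0) fits (2, 1, 4, 3); releases (0, 0, 1, 2), pool now (2, 1, 5, 5)
  golf: need (2, 1, 2, 5) fits (2, 1, 5, 5); releases (1, 0, 0, 0), pool now (3, 1, 5, 5)
  delta still needs (4, 0, 5, 7) but only (3, 1, 5, 5) is free — short on R3 and R2
  alpha still needs (2, 2, 5, 0) but only (3, 1, 5, 5) is free — short on R4
  bravo still needs (5, 4, 6, 8) but only (3, 1, 5, 5) is free — short on R3, R4, R1 and R2
Processes that could never finish after the grant: delta, alpha and bravo.


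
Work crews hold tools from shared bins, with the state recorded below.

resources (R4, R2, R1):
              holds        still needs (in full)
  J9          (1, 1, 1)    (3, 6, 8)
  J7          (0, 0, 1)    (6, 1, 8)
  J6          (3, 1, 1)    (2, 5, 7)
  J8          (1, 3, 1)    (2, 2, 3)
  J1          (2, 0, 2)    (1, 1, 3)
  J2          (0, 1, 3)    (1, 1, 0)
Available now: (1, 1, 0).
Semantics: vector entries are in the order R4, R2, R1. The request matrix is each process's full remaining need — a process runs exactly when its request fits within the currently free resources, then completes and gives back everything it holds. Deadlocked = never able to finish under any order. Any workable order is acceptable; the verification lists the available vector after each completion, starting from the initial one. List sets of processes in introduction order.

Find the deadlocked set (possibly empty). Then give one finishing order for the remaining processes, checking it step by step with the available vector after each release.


Deadlocked: J9, J7 and J6.
Key observation: no order helps: past J2, J1, J8, the free pool tops out at (4, 5, 6), below what each blocked process needs in R1.
A valid finishing order for the others: J2, J1, J8. Check, step by step:
  pool = (1, 1, 0)
  J2: need (1, 1, 0) fits (1, 1, 0); releases (0, 1, 3), pool now (1, 2, 3)
  J1: need (1, 1, 3) fits (1, 2, 3); releases (2, 0, 2), pool now (3, 2, 5)
  J8: need (2, 2, 3) fits (3, 2, 5); releases (1, 3, 1), pool now (4, 5, 6)
The stuck group stays short no matter what:
  J9 cannot run: need (3, 6, 8) vs free (4, 5, 6) (insufficient R2 and R1)
  J7 cannot run: need (6, 1, 8) vs free (4, 5, 6) (insufficient R4 and R1)
  J6 cannot run: need (2, 5, 7) vs free (4, 5, 6) (insufficient R1)


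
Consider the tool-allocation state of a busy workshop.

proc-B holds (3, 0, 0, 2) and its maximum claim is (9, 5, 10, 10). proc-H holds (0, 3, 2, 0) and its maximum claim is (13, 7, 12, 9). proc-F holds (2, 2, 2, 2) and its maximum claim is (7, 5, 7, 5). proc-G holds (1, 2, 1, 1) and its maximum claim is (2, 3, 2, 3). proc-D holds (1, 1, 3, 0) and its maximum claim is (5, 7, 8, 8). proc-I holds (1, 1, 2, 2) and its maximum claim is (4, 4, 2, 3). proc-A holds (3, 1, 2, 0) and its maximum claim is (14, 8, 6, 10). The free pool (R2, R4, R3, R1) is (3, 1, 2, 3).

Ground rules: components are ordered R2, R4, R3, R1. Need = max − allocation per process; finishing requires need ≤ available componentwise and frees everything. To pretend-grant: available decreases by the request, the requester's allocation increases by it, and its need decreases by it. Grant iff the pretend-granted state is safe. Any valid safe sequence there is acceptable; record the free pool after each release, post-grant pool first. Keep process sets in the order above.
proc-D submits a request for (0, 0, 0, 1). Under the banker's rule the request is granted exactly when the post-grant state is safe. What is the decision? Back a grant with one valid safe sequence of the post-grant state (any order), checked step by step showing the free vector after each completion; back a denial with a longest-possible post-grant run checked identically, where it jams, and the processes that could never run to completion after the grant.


GRANT. The post-grant state is safe; one safe sequence: proc-G, proc-I, proc-F, proc-D, proc-B, proc-A, proc-H.
Key observation: the transfer keeps a workable pool ((3, 1, 2, 2)); proc-G starts the safe sequence.
Step-by-step check of the post-grant state:
  pool = (3, 1, 2, 2)
  proc-G: need (1, 1, 1, 2) fits (3, 1, 2, 2); releases (1, 2, 1, 1), pool now (4, 3, 3, 3)
  proc-I: need (3, 3, 0, 1) fits (4, 3, 3, 3); releases (1, 1, 2, 2), pool now (5, 4, 5, 5)
  proc-F: need (5, 3, 5, 3) fits (5, 4, 5, 5); releases (2, 2, 2, 2), pool now (7, 6, 7, 7)
  proc-D: need (4, 6, 5, 7) fits (7, 6, 7, 7); releases (1, 1, 3, 1), pool now (8, 7, 10, 8)
  proc-B: need (6, 5, 10, 8) fits (8, 7, 10, 8); releases (3, 0, 0, 2), pool now (11, 7, 10, 10)
  proc-A: need (11, 7, 4, 10) fits (11, 7, 10, 10); releases (3, 1, 2, 0), pool now (14, 8, 12, 10)
  proc-H: need (13, 4, 10, 9) fits (14, 8, 12, 10); releases (0, 3, 2, 0), pool now (14, 11, 14, 10)


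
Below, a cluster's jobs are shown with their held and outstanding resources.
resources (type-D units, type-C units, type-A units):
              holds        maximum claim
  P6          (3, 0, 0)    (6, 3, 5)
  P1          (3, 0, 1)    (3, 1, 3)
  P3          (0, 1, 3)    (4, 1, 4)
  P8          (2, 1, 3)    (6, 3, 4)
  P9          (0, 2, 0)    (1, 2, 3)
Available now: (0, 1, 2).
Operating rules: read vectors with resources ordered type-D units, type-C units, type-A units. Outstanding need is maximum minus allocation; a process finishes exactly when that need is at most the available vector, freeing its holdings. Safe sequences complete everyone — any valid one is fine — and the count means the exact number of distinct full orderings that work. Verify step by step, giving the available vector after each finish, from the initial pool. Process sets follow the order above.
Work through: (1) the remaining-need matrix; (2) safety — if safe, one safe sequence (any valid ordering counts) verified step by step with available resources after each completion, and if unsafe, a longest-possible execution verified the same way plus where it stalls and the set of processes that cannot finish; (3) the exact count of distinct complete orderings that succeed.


(1) Outstanding need per process (order type-D units, type-C units, type-A units):
  P6: (3, 3, 5)
  P1: (0, 1, 2)
  P3: (4, 0, 1)
  P8: (4, 2, 1)
  P9: (1, 0, 3)
(2) UNSAFE — no complete ordering exists.
Key observation: after P1, P9 the pool peaks at (3, 3, 3), and each blocked process is short somewhere: P6 on type-A units; P3 on type-D units; P8 on type-D units.
The run P1, P9 cannot be extended any further. Check, step by step:
  pool = (0, 1, 2)
  P1: need (0, 1, 2) fits (0, 1, 2); releases (3, 0, 1), pool now (3, 1, 3)
  P9: need (1, 0, 3) fits (3, 1, 3); releases (0, 2, 0), pool now (3, 3, 3)
  P6 cannot run: need (3, 3, 5) vs free (3, 3, 3) (insufficient type-A units)
  P3 cannot run: need (4, 0, 1) vs free (3, 3, 3) (insufficient type-D units)
  P8 cannot run: need (4, 2, 1) vs free (3, 3, 3) (insufficient type-D units)
Permanently blocked: P6, P3 and P8.
(3) Exactly 0 of the possible complete orderings are safe sequences.


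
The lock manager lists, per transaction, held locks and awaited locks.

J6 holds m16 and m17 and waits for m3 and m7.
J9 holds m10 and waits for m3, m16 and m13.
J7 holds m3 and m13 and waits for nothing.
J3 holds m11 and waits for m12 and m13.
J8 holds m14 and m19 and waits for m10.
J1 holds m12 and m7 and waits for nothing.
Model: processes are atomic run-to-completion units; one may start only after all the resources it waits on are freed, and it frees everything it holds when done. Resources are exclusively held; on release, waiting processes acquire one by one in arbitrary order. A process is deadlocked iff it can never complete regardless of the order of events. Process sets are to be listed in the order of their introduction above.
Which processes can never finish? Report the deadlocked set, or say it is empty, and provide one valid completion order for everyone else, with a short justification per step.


No process is deadlocked.
Key observation: the wait relation is loop-free; peeling off processes with no waits unwinds the whole state.
One completion order for the rest: J1, J7, J6, J9, J3, J8.
Walking it through:
  J1: no waits; runs immediately, freeing m12 and m7
  J7: no waits; runs immediately, freeing m3 and m13
  J6: everything it awaited (m3 and m7) is free; runs, freeing m16 and m17
  J9: everything it awaited (m3, m16 and m13) is free; runs, freeing m10
  J3: everything it awaited (m12 and m13) is free; runs, freeing m11
  J8: everything it awaited (m10) is free; runs, freeing m14 and m19


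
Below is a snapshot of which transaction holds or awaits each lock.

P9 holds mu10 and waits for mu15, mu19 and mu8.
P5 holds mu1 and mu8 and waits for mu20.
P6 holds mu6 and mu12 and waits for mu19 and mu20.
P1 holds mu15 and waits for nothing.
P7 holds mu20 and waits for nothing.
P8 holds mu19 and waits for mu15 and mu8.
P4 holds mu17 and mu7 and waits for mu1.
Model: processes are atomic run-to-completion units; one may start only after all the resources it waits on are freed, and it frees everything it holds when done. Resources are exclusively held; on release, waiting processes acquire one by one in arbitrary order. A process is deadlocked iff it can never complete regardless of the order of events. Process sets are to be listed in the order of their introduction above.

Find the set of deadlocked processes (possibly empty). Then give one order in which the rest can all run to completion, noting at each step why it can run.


No process is deadlocked.
Key observation: the wait relation is loop-free; peeling off processes with no waits unwinds the whole state.
A valid finishing order for the others: P7, P5, P1, P8, P4, P9, P6.
Check, step by step:
  run P7 (it waits on nothing); releases mu20
  P5: everything it awaited (mu20) is free; runs, freeing mu1 and mu8
  run P1 (it waits on nothing); releases mu15
  P8: everything it awaited (mu15 and mu8) is free; runs, freeing mu19
  P4: everything it awaited (mu1) is free; runs, freeing mu17 and mu7
  P9: everything it awaited (mu15, mu19 and mu8) is free; runs, freeing mu10
  P6: everything it awaited (mu19 and mu20) is free; runs, freeing mu6 and mu12


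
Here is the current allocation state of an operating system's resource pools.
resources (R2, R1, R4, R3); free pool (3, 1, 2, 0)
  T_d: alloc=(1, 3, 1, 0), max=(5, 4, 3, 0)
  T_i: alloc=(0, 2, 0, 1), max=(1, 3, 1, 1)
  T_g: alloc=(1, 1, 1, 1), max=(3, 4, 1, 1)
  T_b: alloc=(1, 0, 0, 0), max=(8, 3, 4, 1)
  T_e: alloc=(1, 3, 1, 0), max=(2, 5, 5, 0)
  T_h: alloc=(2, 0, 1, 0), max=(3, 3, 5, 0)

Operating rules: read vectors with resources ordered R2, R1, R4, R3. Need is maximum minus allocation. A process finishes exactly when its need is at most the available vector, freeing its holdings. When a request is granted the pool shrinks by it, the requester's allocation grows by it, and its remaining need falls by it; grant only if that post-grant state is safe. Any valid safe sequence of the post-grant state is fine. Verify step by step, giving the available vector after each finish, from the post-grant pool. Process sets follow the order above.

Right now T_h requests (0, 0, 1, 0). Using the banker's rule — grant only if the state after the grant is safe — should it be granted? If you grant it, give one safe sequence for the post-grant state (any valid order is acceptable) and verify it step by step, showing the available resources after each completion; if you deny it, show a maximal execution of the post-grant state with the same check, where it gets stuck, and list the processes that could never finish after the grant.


GRANT. The post-grant state is safe; one safe sequence: T_i, T_g, T_d, T_h, T_e, T_b.
Key observation: with (3, 1, 1, 0) left after the transfer, T_i can run at once — the state stays safe.
Step-by-step check of the post-grant state:
  pool = (3, 1, 1, 0)
  T_i: need (1, 1, 1, 0) fits (3, 1, 1, 0); releases (0, 2, 0, 1), pool now (3, 3, 1, 1)
  T_g: need (2, 3, 0, 0) fits (3, 3, 1, 1); releases (1, 1, 1, 1), pool now (4, 4, 2, 2)
  T_d: need (4, 1, 2, 0) fits (4, 4, 2, 2); releases (1, 3, 1, 0), pool now (5, 7, 3, 2)
  T_h: need (1, 3, 3, 0) fits (5, 7, 3, 2); releases (2, 0, 2, 0), pool now (7, 7, 5, 2)
  T_e: need (1, 2, 4, 0) fits (7, 7, 5, 2); releases (1, 3, 1, 0), pool now (8, 10, 6, 2)
  T_b: need (7, 3, 4, 1) fits (8, 10, 6, 2); releases (1, 0, 0, 0), pool now (9, 10, 6, 2)


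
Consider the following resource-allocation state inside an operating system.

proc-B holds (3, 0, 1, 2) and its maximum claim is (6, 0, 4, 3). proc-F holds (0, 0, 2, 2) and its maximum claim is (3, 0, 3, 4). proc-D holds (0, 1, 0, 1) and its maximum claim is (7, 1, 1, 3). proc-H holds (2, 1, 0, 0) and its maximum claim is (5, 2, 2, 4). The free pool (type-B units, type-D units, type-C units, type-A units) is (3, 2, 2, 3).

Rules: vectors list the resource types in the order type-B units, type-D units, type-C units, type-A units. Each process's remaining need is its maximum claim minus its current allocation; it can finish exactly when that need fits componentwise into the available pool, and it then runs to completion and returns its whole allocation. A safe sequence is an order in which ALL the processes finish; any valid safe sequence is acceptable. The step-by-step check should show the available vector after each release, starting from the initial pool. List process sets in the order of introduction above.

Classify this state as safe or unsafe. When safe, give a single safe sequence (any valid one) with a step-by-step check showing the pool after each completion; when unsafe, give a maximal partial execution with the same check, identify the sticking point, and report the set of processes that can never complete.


SAFE, for example via the order proc-F, proc-B, proc-H, proc-D.
Key observation: the first exact fit in this order is proc-F — it needs (3, 0, 1, 2) with (3, 2, 2, 3) free, meeting a requested resource to the last unit.
Walking it through:
  pool = (3, 2, 2, 3)
  proc-F: need (3, 0, 1, 2) fits (3, 2, 2, 3); releases (0, 0, 2, 2), pool now (3, 2, 4, 5)
  proc-B: need (3, 0, 3, 1) fits (3, 2, 4, 5); releases (3, 0, 1, 2), pool now (6, 2, 5, 7)
  proc-H: need (3, 1, 2, 4) fits (6, 2, 5, 7); releases (2, 1, 0, 0), pool now (8, 3, 5, 7)
  proc-D: need (7, 0, 1, 2) fits (8, 3, 5, 7); releases (0, 1, 0, 1), pool now (8, 4, 5, 8)


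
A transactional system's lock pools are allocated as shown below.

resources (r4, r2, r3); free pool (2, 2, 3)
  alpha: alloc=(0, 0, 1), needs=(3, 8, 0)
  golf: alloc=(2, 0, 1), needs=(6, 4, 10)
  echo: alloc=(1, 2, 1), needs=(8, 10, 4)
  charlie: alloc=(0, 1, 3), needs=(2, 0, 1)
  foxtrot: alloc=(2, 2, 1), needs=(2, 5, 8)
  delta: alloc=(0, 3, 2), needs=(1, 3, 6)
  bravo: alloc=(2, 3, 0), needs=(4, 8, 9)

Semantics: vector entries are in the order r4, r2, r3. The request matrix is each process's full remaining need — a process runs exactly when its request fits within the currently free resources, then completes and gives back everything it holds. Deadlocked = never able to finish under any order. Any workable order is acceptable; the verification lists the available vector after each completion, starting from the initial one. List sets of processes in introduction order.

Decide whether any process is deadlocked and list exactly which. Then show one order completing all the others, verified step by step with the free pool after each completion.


The deadlocked set is empty.
Key observation: the pool covers charlie at once, and every later process fits after earlier releases.
One completion order for the rest: charlie, delta, foxtrot, bravo, alpha, golf, echo. Check, step by step:
  pool = (2, 2, 3)
  charlie needs (2, 0, 1) <= (2, 2, 3) -> finishes; pool += (0, 1, 3) = (2, 3, 6)
  delta needs (1, 3, 6) <= (2, 3, 6) -> finishes; pool += (0, 3, 2) = (2, 6, 8)
  foxtrot needs (2, 5, 8) <= (2, 6, 8) -> finishes; pool += (2, 2, 1) = (4, 8, 9)
  bravo needs (4, 8, 9) <= (4, 8, 9) -> finishes; pool += (2, 3, 0) = (6, 11, 9)
  alpha needs (3, 8, 0) <= (6, 11, 9) -> finishes; pool += (0, 0, 1) = (6, 11, 10)
  golf needs (6, 4, 10) <= (6, 11, 10) -> finishes; pool += (2, 0, 1) = (8, 11, 11)
  echo needs (8, 10, 4) <= (8, 11, 11) -> finishes; pool += (1, 2, 1) = (9, 13, 12)


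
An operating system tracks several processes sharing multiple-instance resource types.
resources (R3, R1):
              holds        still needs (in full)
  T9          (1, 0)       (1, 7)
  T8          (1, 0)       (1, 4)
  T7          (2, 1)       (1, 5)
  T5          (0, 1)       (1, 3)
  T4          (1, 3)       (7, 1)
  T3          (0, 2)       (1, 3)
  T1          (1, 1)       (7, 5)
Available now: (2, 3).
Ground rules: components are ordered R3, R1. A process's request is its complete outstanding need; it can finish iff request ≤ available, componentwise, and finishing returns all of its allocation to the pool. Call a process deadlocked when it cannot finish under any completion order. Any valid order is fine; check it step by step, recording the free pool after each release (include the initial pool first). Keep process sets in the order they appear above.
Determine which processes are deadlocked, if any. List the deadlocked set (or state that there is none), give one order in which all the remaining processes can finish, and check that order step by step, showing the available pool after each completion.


Deadlocked: T4 and T1.
Key observation: once T3, T5, T7, T9, T8 finish, the pool peaks at (6, 7) — and every remaining process still needs more R3 than that.
One completion order for the rest: T3, T5, T7, T9, T8. Check, step by step:
  pool = (2, 3)
  run T3 (needs (1, 3), free (2, 3)); after release of (0, 2) the pool is (2, 5)
  run T5 (needs (1, 3), free (2, 5)); after release of (0, 1) the pool is (2, 6)
  run T7 (needs (1, 5), free (2, 6)); after release of (2, 1) the pool is (4, 7)
  run T9 (needs (1, 7), free (4, 7)); after release of (1, 0) the pool is (5, 7)
  run T8 (needs (1, 4), free (5, 7)); after release of (1, 0) the pool is (6, 7)
The blocked processes can never fit:
  blocked: T4 wants (7, 1), pool (6, 7) — not enough R3
  blocked: T1 wants (7, 5), pool (6, 7) — not enough R3


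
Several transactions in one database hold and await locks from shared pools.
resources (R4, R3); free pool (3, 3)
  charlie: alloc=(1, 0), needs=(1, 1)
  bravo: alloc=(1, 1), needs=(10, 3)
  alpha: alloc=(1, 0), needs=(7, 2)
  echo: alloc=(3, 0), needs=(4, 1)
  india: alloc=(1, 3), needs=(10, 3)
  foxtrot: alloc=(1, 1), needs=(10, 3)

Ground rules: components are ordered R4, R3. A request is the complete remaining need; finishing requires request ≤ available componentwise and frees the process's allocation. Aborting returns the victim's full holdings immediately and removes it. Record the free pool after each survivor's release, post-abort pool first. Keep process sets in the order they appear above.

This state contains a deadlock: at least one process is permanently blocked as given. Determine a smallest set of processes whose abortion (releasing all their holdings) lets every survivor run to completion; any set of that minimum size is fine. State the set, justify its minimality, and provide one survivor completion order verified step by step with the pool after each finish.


The answer: abort bravo and india.
Key observation: no ordering could ever have run foxtrot before the abort of bravo and india; with (2, 4) back in the pool it fits at step 4.
Minimality, checking each single-abort alternative: charlie alone leaves bravo blocked (short on R4); bravo alone leaves india blocked (short on R4); alpha alone leaves bravo blocked (short on R4); echo alone leaves bravo blocked (short on R4); india alone leaves bravo blocked (short on R4); foxtrot alone leaves bravo blocked (short on R4).
One survivor order: echo, alpha, charlie, foxtrot. Verifying each step (post-abort pool first):
  pool = (5, 7)
  run echo (needs (4, 1), free (5, 7)); after release of (3, 0) the pool is (8, 7)
  run alpha (needs (7, 2), free (8, 7)); after release of (1, 0) the pool is (9, 7)
  run charlie (needs (1, 1), free (9, 7)); after release of (1, 0) the pool is (10, 7)
  run foxtrot (needs (10, 3), free (10, 7)); after release of (1, 1) the pool is (11, 8)
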